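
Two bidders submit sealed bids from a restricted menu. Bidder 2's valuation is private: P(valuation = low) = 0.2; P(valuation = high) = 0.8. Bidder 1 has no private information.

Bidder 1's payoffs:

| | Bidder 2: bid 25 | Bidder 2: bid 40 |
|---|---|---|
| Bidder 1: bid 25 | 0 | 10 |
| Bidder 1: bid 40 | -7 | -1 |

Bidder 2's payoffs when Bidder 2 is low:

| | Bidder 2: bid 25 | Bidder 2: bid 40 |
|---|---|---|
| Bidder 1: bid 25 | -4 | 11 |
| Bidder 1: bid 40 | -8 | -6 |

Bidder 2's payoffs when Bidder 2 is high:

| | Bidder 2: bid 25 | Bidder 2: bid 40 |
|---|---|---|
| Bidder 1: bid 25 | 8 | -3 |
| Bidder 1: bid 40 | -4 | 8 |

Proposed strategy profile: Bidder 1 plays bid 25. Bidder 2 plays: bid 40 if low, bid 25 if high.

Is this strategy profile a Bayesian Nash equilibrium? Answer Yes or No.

Bidder 1 plays bid 25: E[bid 25] = 0.2·(10) + 0.8·(0) = 2; E[bid 40] = -5.8. Best-responding. ✓
Bidder 2 (valuation low), facing bid 25: bid 25 gives -4, bid 40 gives 11. Proposed bid 40 is best. ✓
Bidder 2 (valuation high), facing bid 25: bid 25 gives 8, bid 40 gives -3. Proposed bid 25 is best. ✓

Yes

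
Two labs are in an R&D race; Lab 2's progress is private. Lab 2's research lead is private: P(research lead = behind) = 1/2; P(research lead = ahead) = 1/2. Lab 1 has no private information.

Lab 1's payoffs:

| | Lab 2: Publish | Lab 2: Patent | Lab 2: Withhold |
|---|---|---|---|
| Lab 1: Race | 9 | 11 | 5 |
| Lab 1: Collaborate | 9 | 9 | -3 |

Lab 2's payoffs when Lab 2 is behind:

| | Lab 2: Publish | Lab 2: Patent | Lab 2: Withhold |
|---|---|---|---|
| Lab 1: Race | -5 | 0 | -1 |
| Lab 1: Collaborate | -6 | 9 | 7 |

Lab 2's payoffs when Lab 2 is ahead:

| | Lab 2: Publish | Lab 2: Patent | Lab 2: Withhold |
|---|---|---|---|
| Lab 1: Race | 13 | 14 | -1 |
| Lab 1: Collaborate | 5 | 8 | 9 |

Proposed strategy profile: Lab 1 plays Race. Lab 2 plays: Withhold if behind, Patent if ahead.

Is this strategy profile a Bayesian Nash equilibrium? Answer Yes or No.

A profile is a BNE iff every type of every player is best-responding given beliefs about the other side.
Lab 1 plays Race: E[Race] = 1/2·(5) + 1/2·(11) = 8; E[Collaborate] = 3. Best-responding. ✓
Lab 2 (research lead behind), facing Race: Publish gives -5, Patent gives 0, Withhold gives -1. Proposed Withhold is not best — profitable deviation exists. ✗
Lab 2 (research lead ahead), facing Race: Publish gives 13, Patent gives 14, Withhold gives -1. Proposed Patent is best. ✓

No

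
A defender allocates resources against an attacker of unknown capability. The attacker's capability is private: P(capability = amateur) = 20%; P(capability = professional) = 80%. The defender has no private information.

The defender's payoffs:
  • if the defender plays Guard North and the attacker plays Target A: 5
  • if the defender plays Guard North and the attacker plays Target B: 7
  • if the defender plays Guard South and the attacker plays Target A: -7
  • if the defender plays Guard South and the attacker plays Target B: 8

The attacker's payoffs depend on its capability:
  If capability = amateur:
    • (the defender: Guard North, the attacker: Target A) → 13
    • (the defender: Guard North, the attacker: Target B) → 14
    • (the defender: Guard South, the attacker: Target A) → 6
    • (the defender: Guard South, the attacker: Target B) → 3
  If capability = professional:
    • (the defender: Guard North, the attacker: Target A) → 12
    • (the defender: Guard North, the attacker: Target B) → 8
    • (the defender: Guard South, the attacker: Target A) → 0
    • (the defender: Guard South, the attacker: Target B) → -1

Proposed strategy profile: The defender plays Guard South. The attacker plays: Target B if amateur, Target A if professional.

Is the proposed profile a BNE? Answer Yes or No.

No

The defender plays Guard South: E[Guard South] = 0.2·(8) + 0.8·(-7) = -4; E[Guard North] = 5.4. Not best-responding. ✗
The attacker (capability amateur), facing Guard South: Target A gives 6, Target B gives 3. Proposed Target B is not best — profitable deviation exists. ✗
The attacker (capability professional), facing Guard South: Target A gives 0, Target B gives -1. Proposed Target A is best. ✓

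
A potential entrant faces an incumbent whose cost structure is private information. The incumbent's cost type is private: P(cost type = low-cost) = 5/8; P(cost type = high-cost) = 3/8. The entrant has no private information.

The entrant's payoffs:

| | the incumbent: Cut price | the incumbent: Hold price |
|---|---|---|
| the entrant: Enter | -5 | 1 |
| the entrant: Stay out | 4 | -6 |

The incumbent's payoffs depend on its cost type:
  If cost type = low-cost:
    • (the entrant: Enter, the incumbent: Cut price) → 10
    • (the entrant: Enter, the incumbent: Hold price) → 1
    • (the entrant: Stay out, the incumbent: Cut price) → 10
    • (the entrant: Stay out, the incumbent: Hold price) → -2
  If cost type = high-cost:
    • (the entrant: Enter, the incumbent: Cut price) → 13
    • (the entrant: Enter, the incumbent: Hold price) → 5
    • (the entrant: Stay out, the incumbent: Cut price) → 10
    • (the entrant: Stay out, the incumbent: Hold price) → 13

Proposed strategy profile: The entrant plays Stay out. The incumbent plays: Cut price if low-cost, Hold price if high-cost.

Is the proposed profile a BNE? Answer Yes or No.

A profile is a BNE iff every type of every player is best-responding given beliefs about the other side.
The entrant plays Stay out: E[Stay out] = 5/8·(4) + 3/8·(-6) = 1/4; E[Enter] = -11/4. Best-responding. ✓
The incumbent (cost type low-cost), facing Stay out: Cut price gives 10, Hold price gives -2. Proposed Cut price is best. ✓
The incumbent (cost type high-cost), facing Stay out: Cut price gives 10, Hold price gives 13. Proposed Hold price is best. ✓

Yes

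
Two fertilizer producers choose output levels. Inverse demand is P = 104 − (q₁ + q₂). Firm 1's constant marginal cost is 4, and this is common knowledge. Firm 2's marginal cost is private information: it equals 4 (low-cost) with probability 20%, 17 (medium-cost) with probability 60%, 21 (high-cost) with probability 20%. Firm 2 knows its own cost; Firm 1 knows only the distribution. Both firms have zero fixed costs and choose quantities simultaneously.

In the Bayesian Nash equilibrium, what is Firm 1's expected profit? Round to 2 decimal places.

Type-c best response for Firm 2: q₂(c) = (104 − c)/2 − q₁/2.
Firm 1 maximizes expected profit; its first-order condition is 104 − 2q₁ − E[q₂] − 4 = 0.
Substituting E[q₂] and solving: E[c₂] = 15.2, so q₁ = (104 − 2·4 + 15.2)/3 = 37.0667.
E[P] = 104 − (q₁ + E[q₂]) = 41.0667; Firm 1's expected profit = (E[P] − 4)·q₁ = (41.0667 − 4)·37.0667 = 1373.94.

1373.94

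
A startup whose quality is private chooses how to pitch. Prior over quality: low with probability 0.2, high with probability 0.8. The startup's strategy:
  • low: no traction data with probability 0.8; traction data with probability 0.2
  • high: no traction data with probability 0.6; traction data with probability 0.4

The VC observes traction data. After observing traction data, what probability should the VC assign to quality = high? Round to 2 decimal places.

P(traction data) = 0.2·0.2 + 0.8·0.4 = 0.36
P(high | traction data) = (0.8·0.4) / 0.36 = 0.32 / 0.36 = 0.888889

0.89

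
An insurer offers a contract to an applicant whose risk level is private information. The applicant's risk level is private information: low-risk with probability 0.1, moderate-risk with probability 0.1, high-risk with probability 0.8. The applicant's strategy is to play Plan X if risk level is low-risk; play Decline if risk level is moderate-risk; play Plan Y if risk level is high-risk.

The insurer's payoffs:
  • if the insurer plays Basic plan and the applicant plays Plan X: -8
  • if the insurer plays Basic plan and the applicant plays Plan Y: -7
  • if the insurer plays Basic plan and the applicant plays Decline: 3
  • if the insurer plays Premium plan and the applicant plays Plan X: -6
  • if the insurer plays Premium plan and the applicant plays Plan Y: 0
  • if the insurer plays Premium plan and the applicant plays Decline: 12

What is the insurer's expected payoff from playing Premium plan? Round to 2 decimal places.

Take the expectation over the applicant's risk level, weighting each type's action by its prior probability.
E[Premium plan] = 0.1·(-6) + 0.1·12 + 0.8·0 = (-0.6) + 1.2 + 0 = 0.6

0.60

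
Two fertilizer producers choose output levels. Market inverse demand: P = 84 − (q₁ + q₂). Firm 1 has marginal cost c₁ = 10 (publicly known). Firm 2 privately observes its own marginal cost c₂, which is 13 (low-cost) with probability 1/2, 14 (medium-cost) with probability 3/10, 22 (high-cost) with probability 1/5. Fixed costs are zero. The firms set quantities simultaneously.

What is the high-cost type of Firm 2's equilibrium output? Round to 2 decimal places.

Firm 2 with cost c maximizes (84 − (q₁+q₂) − c)·q₂, giving q₂(c) = (84 − c − q₁)/2.
E[c₂] = 1/2·13 + 3/10·14 + 1/5·22 = 15.1
Firm 1's FOC against E[q₂] yields q₁ = (84 − 2·10 + E[c₂])/3 = (84 − 20 + 15.1)/3 = 26.3667.
q₂(high-cost) = (84 − 22 − 26.3667)/2 = 17.8167.

17.82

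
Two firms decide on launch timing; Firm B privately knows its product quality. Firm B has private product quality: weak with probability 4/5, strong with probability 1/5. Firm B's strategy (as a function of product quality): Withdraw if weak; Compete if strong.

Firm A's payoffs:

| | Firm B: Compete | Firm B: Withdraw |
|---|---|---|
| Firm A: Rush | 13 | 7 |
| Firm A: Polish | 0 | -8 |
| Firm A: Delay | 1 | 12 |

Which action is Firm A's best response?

Delay

Compute Firm A's expected payoff for each action, taking the expectation over Firm B's type.
E[Rush] = 4/5·(7) + 1/5·(13) = 41/5
E[Polish] = 4/5·(-8) + 1/5·(0) = -32/5
E[Delay] = 4/5·(12) + 1/5·(1) = 49/5
Best response: Delay (49/5 is the largest).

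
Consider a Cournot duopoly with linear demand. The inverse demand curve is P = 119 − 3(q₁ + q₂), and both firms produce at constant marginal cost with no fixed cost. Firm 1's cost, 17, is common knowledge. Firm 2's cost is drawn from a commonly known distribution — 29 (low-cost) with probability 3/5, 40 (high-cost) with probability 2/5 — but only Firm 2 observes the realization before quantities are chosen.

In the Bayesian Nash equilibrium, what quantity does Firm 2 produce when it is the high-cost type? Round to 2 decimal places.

6.59

Type-c best response for Firm 2: q₂(c) = (119 − c)/6 − q₁/2.
Firm 1 maximizes expected profit; its first-order condition is 119 − 6q₁ − 3E[q₂] − 17 = 0.
Substituting E[q₂] and solving: E[c₂] = 33.4, so q₁ = (119 − 2·17 + 33.4)/9 = 13.1556.
q₂(high-cost) = (119 − 40 − 3·13.1556)/6 = 6.58889.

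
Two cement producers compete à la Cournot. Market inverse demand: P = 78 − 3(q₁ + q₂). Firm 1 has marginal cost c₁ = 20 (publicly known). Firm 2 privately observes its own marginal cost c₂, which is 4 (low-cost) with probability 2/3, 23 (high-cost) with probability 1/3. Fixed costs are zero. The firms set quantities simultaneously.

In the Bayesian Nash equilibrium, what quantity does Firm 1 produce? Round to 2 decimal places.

Each type of Firm 2 best-responds to q₁; Firm 1 best-responds to the expected q₂ over Firm 2's types.
Firm 2 with cost c maximizes (78 − 3(q₁+q₂) − c)·q₂, giving q₂(c) = (78 − c − 3q₁)/6.
E[c₂] = 2/3·4 + 1/3·23 = 10.3333
Firm 1's FOC against E[q₂] yields q₁ = (78 − 2·20 + E[c₂])/9 = (78 − 40 + 10.3333)/9 = 5.37037.

5.37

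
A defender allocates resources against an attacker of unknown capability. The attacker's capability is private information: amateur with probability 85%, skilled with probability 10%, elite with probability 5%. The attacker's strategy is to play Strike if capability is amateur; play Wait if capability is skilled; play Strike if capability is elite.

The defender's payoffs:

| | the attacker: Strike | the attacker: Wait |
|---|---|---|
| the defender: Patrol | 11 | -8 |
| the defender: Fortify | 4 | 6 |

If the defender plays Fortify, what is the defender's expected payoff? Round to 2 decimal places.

E[Fortify] = 0.85·4 + 0.1·6 + 0.05·4 = 3.4 + 0.6 + 0.2 = 4.2

4.20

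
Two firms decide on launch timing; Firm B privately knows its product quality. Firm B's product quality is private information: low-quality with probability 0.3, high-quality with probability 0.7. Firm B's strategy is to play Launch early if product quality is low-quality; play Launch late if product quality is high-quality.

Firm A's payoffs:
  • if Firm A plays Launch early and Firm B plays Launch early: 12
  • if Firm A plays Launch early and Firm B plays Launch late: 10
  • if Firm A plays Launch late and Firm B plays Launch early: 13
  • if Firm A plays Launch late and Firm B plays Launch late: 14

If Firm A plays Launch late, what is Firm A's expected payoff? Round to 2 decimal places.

13.70

E[Launch late] = 0.3·13 + 0.7·14 = 3.9 + 9.8 = 13.7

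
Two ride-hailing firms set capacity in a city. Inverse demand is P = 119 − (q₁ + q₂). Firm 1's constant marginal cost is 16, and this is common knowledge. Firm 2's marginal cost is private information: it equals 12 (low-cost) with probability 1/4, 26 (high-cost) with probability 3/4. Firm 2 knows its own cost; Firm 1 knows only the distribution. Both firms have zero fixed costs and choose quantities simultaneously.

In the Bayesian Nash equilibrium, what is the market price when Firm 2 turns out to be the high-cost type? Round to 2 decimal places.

54.25

Firm 2 with cost c maximizes (119 − (q₁+q₂) − c)·q₂, giving q₂(c) = (119 − c − q₁)/2.
E[c₂] = 1/4·12 + 3/4·26 = 22.5
Firm 1's FOC against E[q₂] yields q₁ = (119 − 2·16 + E[c₂])/3 = (119 − 32 + 22.5)/3 = 36.5.
q₂(high-cost) = 28.25, so P = 119 − (36.5 + 28.25) = 54.25.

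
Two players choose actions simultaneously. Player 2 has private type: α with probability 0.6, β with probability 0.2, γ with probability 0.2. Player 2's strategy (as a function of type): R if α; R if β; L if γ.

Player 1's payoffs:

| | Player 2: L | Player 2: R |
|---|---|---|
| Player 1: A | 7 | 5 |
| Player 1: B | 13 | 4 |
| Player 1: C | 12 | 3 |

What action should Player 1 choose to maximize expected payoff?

B

E[A] = 0.6·(5) + 0.2·(5) + 0.2·(7) = 5.4
E[B] = 0.6·(4) + 0.2·(4) + 0.2·(13) = 5.8
E[C] = 0.6·(3) + 0.2·(3) + 0.2·(12) = 4.8
Best response: B (5.8 is the largest).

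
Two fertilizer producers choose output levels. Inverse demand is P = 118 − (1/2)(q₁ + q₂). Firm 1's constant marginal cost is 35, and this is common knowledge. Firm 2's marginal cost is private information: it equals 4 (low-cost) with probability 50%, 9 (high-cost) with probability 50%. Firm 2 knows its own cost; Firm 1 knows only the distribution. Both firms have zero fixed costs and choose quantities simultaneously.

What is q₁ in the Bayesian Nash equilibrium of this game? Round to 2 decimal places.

Type-c best response for Firm 2: q₂(c) = (118 − c) − q₁/2.
Firm 1 maximizes expected profit; its first-order condition is 118 − q₁ − (1/2)E[q₂] − 35 = 0.
Substituting E[q₂] and solving: E[c₂] = 6.5, so q₁ = (118 − 2·35 + 6.5)/(3/2) = 36.3333.

36.33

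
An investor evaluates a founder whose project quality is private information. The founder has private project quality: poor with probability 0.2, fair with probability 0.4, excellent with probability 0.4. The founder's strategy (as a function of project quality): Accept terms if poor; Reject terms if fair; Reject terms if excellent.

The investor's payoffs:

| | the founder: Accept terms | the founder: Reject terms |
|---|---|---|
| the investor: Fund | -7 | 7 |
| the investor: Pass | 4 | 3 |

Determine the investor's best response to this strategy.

E[Fund] = 0.2·(-7) + 0.4·(7) + 0.4·(7) = 4.2
E[Pass] = 0.2·(4) + 0.4·(3) + 0.4·(3) = 3.2
Best response: Fund (4.2 is the largest).

Fund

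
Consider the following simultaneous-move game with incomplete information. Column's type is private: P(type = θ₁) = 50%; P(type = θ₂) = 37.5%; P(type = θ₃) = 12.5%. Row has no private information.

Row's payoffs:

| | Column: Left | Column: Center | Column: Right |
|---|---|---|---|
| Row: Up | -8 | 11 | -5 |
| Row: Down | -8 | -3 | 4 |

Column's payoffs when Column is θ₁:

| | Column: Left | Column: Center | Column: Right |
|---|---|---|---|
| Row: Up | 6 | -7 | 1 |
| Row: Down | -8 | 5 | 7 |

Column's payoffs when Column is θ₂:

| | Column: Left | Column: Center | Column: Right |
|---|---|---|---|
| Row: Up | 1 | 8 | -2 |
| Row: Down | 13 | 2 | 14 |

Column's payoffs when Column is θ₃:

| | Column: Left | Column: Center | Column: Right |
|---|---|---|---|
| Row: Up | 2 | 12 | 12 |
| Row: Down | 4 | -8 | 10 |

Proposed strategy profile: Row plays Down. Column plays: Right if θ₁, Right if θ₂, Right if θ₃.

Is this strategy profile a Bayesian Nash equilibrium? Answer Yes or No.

Yes

A profile is a BNE iff every type of every player is best-responding given beliefs about the other side.
Row plays Down: E[Down] = 0.5·(4) + 0.375·(4) + 0.125·(4) = 4; E[Up] = -5. Best-responding. ✓
Column (type θ₁), facing Down: Left gives -8, Center gives 5, Right gives 7. Proposed Right is best. ✓
Column (type θ₂), facing Down: Left gives 13, Center gives 2, Right gives 14. Proposed Right is best. ✓
Column (type θ₃), facing Down: Left gives 4, Center gives -8, Right gives 10. Proposed Right is best. ✓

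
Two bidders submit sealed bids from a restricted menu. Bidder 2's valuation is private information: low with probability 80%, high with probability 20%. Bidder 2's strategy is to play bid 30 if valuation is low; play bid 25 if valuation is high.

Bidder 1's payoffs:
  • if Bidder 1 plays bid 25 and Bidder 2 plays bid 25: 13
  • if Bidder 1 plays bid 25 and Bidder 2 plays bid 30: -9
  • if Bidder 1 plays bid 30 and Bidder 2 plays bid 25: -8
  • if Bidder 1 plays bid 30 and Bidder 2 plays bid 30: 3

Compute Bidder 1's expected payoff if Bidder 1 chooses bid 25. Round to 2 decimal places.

-4.60

E[bid 25] = 0.8·(-9) + 0.2·13 = (-7.2) + 2.6 = -4.6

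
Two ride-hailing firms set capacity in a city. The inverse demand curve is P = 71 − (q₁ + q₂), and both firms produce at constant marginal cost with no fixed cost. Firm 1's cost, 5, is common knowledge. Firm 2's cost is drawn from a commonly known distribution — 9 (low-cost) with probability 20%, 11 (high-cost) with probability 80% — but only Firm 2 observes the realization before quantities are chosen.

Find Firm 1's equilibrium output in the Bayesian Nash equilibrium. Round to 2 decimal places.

23.87

Type-c best response for Firm 2: q₂(c) = (71 − c)/2 − q₁/2.
Firm 1 maximizes expected profit; its first-order condition is 71 − 2q₁ − E[q₂] − 5 = 0.
Substituting E[q₂] and solving: E[c₂] = 10.6, so q₁ = (71 − 2·5 + 10.6)/3 = 23.8667.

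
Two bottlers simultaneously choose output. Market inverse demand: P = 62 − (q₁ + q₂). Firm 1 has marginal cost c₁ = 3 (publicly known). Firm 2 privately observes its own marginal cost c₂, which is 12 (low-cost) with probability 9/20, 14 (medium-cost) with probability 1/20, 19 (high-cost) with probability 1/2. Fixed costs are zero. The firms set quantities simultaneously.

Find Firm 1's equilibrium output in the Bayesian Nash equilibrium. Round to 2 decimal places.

Type-c best response for Firm 2: q₂(c) = (62 − c)/2 − q₁/2.
Firm 1 maximizes expected profit; its first-order condition is 62 − 2q₁ − E[q₂] − 3 = 0.
Substituting E[q₂] and solving: E[c₂] = 15.6, so q₁ = (62 − 2·3 + 15.6)/3 = 23.8667.

23.87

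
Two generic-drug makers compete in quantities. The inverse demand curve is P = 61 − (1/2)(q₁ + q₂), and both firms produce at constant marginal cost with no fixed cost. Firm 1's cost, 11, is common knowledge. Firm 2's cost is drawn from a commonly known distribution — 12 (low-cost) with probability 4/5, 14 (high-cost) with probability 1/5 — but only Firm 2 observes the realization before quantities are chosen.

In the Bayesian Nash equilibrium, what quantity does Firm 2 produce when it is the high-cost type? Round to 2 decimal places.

29.87

Firm 2 with cost c maximizes (61 − (1/2)(q₁+q₂) − c)·q₂, giving q₂(c) = (61 − c − (1/2)q₁).
E[c₂] = 4/5·12 + 1/5·14 = 12.4
Firm 1's FOC against E[q₂] yields q₁ = (61 − 2·11 + E[c₂])/(3/2) = (61 − 22 + 12.4)/(3/2) = 34.2667.
q₂(high-cost) = (61 − 14 − (1/2)·34.2667) = 29.8667.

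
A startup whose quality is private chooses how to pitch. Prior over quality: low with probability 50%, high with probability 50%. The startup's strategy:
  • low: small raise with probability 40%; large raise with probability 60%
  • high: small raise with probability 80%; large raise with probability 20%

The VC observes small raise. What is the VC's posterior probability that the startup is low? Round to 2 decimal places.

P(small raise) = 0.5·0.4 + 0.5·0.8 = 0.6
P(low | small raise) = (0.5·0.4) / 0.6 = 0.2 / 0.6 = 0.333333

0.33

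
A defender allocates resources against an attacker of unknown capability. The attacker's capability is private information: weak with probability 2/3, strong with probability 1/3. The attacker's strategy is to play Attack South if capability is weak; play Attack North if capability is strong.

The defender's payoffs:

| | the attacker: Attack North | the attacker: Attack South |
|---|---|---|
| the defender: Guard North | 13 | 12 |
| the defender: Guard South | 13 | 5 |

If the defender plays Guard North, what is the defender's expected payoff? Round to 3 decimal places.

12.333

E[Guard North] = 2/3·12 + 1/3·13 = 8 + 13/3 = 37/3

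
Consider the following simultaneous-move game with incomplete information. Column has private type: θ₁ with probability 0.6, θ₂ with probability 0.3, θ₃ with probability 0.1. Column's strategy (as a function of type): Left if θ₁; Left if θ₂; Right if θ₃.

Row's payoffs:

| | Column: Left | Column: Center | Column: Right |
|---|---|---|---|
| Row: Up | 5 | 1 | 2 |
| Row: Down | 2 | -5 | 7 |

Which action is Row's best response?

E[Up] = 0.6·(5) + 0.3·(5) + 0.1·(2) = 4.7
E[Down] = 0.6·(2) + 0.3·(2) + 0.1·(7) = 2.5
Best response: Up (4.7 is the largest).

Up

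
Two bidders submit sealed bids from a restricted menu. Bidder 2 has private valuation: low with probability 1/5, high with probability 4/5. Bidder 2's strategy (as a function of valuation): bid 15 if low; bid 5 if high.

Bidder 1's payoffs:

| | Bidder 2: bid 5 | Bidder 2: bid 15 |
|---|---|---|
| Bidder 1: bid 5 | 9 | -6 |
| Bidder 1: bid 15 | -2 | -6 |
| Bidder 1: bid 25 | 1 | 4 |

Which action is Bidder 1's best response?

bid 5

E[bid 5] = 1/5·(-6) + 4/5·(9) = 6
E[bid 15] = 1/5·(-6) + 4/5·(-2) = -14/5
E[bid 25] = 1/5·(4) + 4/5·(1) = 8/5
Best response: bid 5 (6 is the largest).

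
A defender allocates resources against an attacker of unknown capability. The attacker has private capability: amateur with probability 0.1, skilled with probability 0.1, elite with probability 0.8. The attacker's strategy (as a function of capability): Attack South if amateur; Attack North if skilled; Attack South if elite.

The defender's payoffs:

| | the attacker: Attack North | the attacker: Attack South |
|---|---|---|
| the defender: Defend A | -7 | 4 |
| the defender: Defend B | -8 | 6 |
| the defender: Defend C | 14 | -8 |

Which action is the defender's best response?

Defend B

E[Defend A] = 0.1·(4) + 0.1·(-7) + 0.8·(4) = 2.9
E[Defend B] = 0.1·(6) + 0.1·(-8) + 0.8·(6) = 4.6
E[Defend C] = 0.1·(-8) + 0.1·(14) + 0.8·(-8) = -5.8
Best response: Defend B (4.6 is the largest).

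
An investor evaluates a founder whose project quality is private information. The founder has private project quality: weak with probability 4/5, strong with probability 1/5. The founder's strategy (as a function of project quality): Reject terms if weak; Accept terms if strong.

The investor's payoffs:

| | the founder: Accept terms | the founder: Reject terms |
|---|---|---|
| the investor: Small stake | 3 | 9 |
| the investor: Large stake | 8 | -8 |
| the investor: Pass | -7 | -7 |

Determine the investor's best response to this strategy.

E[Small stake] = 4/5·(9) + 1/5·(3) = 39/5
E[Large stake] = 4/5·(-8) + 1/5·(8) = -24/5
E[Pass] = 4/5·(-7) + 1/5·(-7) = -7
Best response: Small stake (39/5 is the largest).

Small stake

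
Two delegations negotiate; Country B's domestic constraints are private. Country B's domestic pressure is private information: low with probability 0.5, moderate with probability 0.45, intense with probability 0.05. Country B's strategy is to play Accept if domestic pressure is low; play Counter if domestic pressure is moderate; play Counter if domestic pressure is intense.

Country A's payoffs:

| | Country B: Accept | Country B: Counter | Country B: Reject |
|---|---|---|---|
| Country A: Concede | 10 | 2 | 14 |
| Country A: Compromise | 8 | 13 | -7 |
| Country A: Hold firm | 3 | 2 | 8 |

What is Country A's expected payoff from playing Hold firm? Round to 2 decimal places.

2.50

E[Hold firm] = 0.5·3 + 0.45·2 + 0.05·2 = 1.5 + 0.9 + 0.1 = 2.5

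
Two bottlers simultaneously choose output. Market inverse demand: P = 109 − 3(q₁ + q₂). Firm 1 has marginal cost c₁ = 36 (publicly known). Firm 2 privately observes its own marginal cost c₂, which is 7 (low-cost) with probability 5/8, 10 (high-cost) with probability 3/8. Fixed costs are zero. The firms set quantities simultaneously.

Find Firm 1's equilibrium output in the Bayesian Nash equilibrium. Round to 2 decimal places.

Type-c best response for Firm 2: q₂(c) = (109 − c)/6 − q₁/2.
Firm 1 maximizes expected profit; its first-order condition is 109 − 6q₁ − 3E[q₂] − 36 = 0.
Substituting E[q₂] and solving: E[c₂] = 8.125, so q₁ = (109 − 2·36 + 8.125)/9 = 5.01389.

5.01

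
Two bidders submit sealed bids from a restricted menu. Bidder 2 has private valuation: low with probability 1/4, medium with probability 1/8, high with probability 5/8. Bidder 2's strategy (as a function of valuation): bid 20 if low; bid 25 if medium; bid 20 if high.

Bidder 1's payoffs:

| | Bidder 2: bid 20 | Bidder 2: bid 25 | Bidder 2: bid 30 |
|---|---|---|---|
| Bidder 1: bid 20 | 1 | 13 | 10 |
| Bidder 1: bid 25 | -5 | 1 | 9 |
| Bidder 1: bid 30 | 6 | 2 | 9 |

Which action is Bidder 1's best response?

bid 30

E[bid 20] = 1/4·(1) + 1/8·(13) + 5/8·(1) = 5/2
E[bid 25] = 1/4·(-5) + 1/8·(1) + 5/8·(-5) = -17/4
E[bid 30] = 1/4·(6) + 1/8·(2) + 5/8·(6) = 11/2
Best response: bid 30 (11/2 is the largest).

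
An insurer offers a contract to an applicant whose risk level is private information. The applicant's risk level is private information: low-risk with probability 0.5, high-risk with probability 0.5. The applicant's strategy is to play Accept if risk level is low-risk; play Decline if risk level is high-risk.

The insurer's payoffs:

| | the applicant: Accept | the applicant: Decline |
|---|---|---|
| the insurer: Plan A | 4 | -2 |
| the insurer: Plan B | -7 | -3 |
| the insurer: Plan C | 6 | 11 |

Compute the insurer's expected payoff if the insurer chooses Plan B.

-5

E[Plan B] = 0.5·(-7) + 0.5·(-3) = (-3.5) + (-1.5) = -5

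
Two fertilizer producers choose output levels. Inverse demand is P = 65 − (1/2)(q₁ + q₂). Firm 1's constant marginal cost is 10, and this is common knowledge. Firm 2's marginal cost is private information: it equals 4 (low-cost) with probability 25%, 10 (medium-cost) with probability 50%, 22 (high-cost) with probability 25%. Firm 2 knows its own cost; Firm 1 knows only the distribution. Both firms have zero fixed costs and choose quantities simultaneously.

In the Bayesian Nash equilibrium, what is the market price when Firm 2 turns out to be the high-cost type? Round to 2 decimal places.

Type-c best response for Firm 2: q₂(c) = (65 − c) − q₁/2.
Firm 1 maximizes expected profit; its first-order condition is 65 − q₁ − (1/2)E[q₂] − 10 = 0.
Substituting E[q₂] and solving: E[c₂] = 11.5, so q₁ = (65 − 2·10 + 11.5)/(3/2) = 37.6667.
q₂(high-cost) = 24.1667, so P = 65 − (1/2)·(37.6667 + 24.1667) = 34.0833.

34.08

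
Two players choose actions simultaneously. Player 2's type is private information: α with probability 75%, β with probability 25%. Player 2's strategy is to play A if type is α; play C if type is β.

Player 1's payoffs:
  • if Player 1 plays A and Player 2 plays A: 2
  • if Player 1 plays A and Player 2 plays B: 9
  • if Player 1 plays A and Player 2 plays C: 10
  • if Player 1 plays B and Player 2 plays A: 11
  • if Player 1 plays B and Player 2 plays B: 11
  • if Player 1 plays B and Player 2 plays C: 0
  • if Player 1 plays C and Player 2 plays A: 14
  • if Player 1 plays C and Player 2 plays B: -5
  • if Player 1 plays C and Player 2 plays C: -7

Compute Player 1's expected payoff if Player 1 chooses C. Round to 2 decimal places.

E[C] = 0.75·14 + 0.25·(-7) = 10.5 + (-1.75) = 8.75

8.75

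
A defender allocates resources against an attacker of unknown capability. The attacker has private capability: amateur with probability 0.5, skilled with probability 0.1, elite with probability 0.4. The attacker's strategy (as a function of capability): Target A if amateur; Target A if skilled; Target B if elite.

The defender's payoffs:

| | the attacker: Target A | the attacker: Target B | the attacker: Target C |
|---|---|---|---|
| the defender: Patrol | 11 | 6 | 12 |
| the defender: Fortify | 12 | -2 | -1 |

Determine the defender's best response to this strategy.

Compute the defender's expected payoff for each action, taking the expectation over the attacker's type.
E[Patrol] = 0.5·(11) + 0.1·(11) + 0.4·(6) = 9
E[Fortify] = 0.5·(12) + 0.1·(12) + 0.4·(-2) = 6.4
Best response: Patrol (9 is the largest).

Patrol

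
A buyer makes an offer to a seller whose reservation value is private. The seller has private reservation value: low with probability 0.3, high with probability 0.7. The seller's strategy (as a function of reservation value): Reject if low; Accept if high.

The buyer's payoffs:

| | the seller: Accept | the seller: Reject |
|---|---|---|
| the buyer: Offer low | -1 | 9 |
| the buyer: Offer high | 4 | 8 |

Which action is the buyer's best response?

Offer high

Compute the buyer's expected payoff for each action, taking the expectation over the seller's type.
E[Offer low] = 0.3·(9) + 0.7·(-1) = 2
E[Offer high] = 0.3·(8) + 0.7·(4) = 5.2
Best response: Offer high (5.2 is the largest).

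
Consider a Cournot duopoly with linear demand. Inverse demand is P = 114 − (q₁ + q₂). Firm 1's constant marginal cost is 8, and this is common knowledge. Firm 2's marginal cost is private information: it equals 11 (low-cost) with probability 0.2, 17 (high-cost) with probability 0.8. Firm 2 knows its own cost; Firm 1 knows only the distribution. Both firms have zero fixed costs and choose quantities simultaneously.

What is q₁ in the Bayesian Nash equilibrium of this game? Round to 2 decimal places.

Type-c best response for Firm 2: q₂(c) = (114 − c)/2 − q₁/2.
Firm 1 maximizes expected profit; its first-order condition is 114 − 2q₁ − E[q₂] − 8 = 0.
Substituting E[q₂] and solving: E[c₂] = 15.8, so q₁ = (114 − 2·8 + 15.8)/3 = 37.9333.

37.93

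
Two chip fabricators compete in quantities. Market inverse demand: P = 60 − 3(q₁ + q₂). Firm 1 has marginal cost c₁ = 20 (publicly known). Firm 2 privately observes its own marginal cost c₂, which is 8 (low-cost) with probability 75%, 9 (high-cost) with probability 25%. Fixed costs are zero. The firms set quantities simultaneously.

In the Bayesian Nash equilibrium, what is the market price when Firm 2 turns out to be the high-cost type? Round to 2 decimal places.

Firm 2 with cost c maximizes (60 − 3(q₁+q₂) − c)·q₂, giving q₂(c) = (60 − c − 3q₁)/6.
E[c₂] = 0.75·8 + 0.25·9 = 8.25
Firm 1's FOC against E[q₂] yields q₁ = (60 − 2·20 + E[c₂])/9 = (60 − 40 + 8.25)/9 = 3.13889.
q₂(high-cost) = 6.93056, so P = 60 − 3·(3.13889 + 6.93056) = 29.7917.

29.79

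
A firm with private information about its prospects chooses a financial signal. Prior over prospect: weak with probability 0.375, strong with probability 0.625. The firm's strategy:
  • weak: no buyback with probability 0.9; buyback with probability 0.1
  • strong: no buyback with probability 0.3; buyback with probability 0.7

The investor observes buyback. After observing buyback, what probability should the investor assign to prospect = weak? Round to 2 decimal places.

P(buyback) = 0.375·0.1 + 0.625·0.7 = 0.475
P(weak | buyback) = (0.375·0.1) / 0.475 = 0.0375 / 0.475 = 0.0789474

0.08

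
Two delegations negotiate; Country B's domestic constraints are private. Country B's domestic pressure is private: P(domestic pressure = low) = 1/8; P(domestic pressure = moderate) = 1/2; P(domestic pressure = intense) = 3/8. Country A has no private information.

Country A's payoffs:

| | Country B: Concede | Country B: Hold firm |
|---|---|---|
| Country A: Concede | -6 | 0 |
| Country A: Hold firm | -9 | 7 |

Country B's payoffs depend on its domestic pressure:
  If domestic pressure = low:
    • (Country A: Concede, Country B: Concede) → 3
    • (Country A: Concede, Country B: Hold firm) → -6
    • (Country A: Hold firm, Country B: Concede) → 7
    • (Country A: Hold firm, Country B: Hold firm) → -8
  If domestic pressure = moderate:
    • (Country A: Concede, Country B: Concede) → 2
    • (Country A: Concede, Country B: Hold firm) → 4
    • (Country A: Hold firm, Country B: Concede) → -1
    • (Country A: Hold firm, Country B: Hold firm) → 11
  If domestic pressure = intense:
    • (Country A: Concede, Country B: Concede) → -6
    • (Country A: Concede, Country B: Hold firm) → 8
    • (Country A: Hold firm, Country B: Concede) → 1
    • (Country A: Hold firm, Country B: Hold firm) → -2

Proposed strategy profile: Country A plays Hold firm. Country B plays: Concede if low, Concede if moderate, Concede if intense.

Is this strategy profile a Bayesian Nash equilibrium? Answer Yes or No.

Country A plays Hold firm: E[Hold firm] = 1/8·(-9) + 1/2·(-9) + 3/8·(-9) = -9; E[Concede] = -6. Not best-responding. ✗
Country B (domestic pressure low), facing Hold firm: Concede gives 7, Hold firm gives -8. Proposed Concede is best. ✓
Country B (domestic pressure moderate), facing Hold firm: Concede gives -1, Hold firm gives 11. Proposed Concede is not best — profitable deviation exists. ✗
Country B (domestic pressure intense), facing Hold firm: Concede gives 1, Hold firm gives -2. Proposed Concede is best. ✓

No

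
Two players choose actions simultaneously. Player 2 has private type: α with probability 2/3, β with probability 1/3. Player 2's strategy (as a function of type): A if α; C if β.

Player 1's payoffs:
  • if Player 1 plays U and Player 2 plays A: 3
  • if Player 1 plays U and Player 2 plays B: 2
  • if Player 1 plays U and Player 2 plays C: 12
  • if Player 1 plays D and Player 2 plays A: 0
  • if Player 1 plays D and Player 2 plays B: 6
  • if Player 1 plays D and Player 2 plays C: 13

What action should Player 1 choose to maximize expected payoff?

E[U] = 2/3·(3) + 1/3·(12) = 6
E[D] = 2/3·(0) + 1/3·(13) = 13/3
Best response: U (6 is the largest).

U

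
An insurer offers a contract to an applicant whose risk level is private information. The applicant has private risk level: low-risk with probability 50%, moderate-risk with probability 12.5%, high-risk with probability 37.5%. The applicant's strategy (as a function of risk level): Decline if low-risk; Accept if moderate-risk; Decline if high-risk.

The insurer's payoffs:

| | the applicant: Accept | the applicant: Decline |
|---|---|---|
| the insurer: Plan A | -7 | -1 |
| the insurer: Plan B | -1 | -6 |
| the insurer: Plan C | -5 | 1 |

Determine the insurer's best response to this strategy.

Plan C

E[Plan A] = 0.5·(-1) + 0.125·(-7) + 0.375·(-1) = -1.75
E[Plan B] = 0.5·(-6) + 0.125·(-1) + 0.375·(-6) = -5.375
E[Plan C] = 0.5·(1) + 0.125·(-5) + 0.375·(1) = 0.25
Best response: Plan C (0.25 is the largest).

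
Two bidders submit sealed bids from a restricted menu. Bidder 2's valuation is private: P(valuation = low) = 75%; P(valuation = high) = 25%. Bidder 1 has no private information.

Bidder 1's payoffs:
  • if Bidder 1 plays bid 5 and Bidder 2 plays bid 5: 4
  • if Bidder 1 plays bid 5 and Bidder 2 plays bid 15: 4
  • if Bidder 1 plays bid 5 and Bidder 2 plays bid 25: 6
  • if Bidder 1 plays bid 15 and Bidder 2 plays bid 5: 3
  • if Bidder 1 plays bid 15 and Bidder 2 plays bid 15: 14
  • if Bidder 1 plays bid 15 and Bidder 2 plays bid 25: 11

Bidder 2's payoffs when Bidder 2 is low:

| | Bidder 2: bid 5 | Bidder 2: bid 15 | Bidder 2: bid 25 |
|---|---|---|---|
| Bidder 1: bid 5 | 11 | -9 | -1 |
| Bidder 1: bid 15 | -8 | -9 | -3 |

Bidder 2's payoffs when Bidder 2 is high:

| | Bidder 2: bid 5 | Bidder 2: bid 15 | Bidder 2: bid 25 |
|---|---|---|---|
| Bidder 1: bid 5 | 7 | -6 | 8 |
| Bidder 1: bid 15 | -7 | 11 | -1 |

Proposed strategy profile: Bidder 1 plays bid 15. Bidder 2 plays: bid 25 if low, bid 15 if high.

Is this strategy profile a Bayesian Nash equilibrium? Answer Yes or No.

Yes

Bidder 1 plays bid 15: E[bid 15] = 0.75·(11) + 0.25·(14) = 11.75; E[bid 5] = 5.5. Best-responding. ✓
Bidder 2 (valuation low), facing bid 15: bid 5 gives -8, bid 15 gives -9, bid 25 gives -3. Proposed bid 25 is best. ✓
Bidder 2 (valuation high), facing bid 15: bid 5 gives -7, bid 15 gives 11, bid 25 gives -1. Proposed bid 15 is best. ✓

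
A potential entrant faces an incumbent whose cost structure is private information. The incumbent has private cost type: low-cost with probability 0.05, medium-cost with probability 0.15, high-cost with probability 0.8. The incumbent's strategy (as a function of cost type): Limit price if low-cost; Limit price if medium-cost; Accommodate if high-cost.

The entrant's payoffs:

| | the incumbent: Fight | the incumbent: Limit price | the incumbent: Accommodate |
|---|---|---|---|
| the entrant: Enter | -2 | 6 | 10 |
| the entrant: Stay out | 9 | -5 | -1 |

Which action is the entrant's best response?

Enter

Compute the entrant's expected payoff for each action, taking the expectation over the incumbent's type.
E[Enter] = 0.05·(6) + 0.15·(6) + 0.8·(10) = 9.2
E[Stay out] = 0.05·(-5) + 0.15·(-5) + 0.8·(-1) = -1.8
Best response: Enter (9.2 is the largest).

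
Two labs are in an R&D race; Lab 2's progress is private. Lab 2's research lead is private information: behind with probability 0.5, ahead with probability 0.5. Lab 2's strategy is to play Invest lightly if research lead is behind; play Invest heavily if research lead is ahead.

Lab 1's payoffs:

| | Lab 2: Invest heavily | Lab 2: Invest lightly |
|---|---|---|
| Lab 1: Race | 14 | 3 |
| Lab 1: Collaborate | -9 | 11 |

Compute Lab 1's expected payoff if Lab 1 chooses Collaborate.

1

E[Collaborate] = 0.5·11 + 0.5·(-9) = 5.5 + (-4.5) = 1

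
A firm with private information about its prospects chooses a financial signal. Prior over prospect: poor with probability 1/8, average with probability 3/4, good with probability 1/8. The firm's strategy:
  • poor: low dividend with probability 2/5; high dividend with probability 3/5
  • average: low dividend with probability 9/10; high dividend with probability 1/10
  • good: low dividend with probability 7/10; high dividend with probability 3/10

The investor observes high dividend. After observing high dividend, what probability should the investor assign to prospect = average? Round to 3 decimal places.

0.400

P(high dividend) = (1/8)·(3/5) + (3/4)·(1/10) + (1/8)·(3/10) = 3/16
P(average | high dividend) = ((3/4)·(1/10)) / (3/16) = (3/40) / (3/16) = 2/5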